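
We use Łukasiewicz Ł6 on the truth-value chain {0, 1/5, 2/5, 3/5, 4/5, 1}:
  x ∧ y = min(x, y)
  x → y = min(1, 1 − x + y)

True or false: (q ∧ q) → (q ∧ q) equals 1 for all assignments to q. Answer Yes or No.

q = 0 ↦ 1
q = 1/5 ↦ 1
q = 2/5 ↦ 1
q = 3/5 ↦ 1
q = 4/5 ↦ 1
q = 1 ↦ 1
Every assignment gives a value ≥ 1.

Yes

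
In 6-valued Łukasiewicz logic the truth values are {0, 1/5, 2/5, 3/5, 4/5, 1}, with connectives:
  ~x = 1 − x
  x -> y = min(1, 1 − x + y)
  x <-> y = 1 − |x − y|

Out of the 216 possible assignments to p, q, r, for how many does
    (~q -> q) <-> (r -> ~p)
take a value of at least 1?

72

value 1: 72 assignments (counts)
value 4/5: 48 assignments
value 3/5: 24 assignments
value 2/5: 36 assignments
value 1/5: 12 assignments
value 0: 24 assignments
So 72 of the 216 assignments meet the threshold.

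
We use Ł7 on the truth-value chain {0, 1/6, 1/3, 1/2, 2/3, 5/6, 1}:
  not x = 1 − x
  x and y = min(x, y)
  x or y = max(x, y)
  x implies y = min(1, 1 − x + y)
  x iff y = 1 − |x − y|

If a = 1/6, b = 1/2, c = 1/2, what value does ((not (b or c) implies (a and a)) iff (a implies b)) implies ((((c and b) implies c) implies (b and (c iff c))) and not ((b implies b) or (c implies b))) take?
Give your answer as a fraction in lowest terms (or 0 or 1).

b or c = 1/2 or 1/2 = 1/2
not (b or c) = not 1/2 = 1/2
a and a = 1/6 and 1/6 = 1/6
not (b or c) implies (a and a) = 1/2 implies 1/6 = 2/3
a implies b = 1/6 implies 1/2 = 1
(not (b or c) implies (a and a)) iff (a implies b) = 2/3 iff 1 = 2/3
c and b = 1/2 and 1/2 = 1/2
(c and b) implies c = 1/2 implies 1/2 = 1
c iff c = 1/2 iff 1/2 = 1
b and (c iff c) = 1/2 and 1 = 1/2
((c and b) implies c) implies (b and (c iff c)) = 1 implies 1/2 = 1/2
b implies b = 1/2 implies 1/2 = 1
c implies b = 1/2 implies 1/2 = 1
(b implies b) or (c implies b) = 1 or 1 = 1
not ((b implies b) or (c implies b)) = not 1 = 0
(((c and b) implies c) implies (b and (c iff c))) and not ((b implies b) or (c implies b)) = 1/2 and 0 = 0
((not (b or c) implies (a and a)) iff (a implies b)) implies ((((c and b) implies c) implies (b and (c iff c))) and not ((b implies b) or (c implies b))) = 2/3 implies 0 = 1/3

1/3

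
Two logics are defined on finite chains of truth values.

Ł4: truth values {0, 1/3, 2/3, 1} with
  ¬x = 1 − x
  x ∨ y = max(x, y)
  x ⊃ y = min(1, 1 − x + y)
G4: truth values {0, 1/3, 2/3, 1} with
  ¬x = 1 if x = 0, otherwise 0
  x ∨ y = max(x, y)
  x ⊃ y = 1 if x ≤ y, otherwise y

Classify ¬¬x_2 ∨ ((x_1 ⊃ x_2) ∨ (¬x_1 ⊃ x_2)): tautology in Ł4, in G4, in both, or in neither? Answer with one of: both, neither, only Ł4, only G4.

only G4

In Ł4: at x_1 = 1/3, x_2 = 0 the value is 2/3 — not a tautology.
In G4: every assignment gives 1 — tautology.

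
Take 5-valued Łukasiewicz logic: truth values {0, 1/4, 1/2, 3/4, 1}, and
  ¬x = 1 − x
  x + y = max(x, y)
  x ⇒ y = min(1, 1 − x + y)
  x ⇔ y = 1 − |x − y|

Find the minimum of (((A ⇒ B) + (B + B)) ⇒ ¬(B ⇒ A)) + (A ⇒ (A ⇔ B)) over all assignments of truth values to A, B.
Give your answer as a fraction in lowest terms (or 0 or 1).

Take A = 1, B = 1/2:
A ⇒ B = 1 ⇒ 1/2 = 1/2
B + B = 1/2 + 1/2 = 1/2
(A ⇒ B) + (B + B) = 1/2 + 1/2 = 1/2
B ⇒ A = 1/2 ⇒ 1 = 1
¬(B ⇒ A) = ¬1 = 0
((A ⇒ B) + (B + B)) ⇒ ¬(B ⇒ A) = 1/2 ⇒ 0 = 1/2
A ⇔ B = 1 ⇔ 1/2 = 1/2
A ⇒ (A ⇔ B) = 1 ⇒ 1/2 = 1/2
(((A ⇒ B) + (B + B)) ⇒ ¬(B ⇒ A)) + (A ⇒ (A ⇔ B)) = 1/2 + 1/2 = 1/2
No assignment yields a value below 1/2, so this is the minimum.

1/2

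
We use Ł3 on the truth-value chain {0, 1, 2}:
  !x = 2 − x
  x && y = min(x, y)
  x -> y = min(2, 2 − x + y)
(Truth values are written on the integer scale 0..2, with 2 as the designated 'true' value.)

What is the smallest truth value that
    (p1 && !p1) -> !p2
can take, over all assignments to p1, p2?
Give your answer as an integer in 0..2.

Take p1 = 1, p2 = 2:
!p1 = !1 = 1
p1 && !p1 = 1 && 1 = 1
!p2 = !2 = 0
(p1 && !p1) -> !p2 = 1 -> 0 = 1
No assignment yields a value below 1, so this is the minimum.

1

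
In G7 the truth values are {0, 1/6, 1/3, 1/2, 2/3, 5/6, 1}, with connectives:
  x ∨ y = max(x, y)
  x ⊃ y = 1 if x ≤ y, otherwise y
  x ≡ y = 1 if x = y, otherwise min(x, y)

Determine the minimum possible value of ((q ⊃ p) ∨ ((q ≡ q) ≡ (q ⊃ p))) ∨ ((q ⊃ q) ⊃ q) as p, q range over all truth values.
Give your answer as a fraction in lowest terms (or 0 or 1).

Take p = 0, q = 1/6:
q ⊃ p = 1/6 ⊃ 0 = 0
q ≡ q = 1/6 ≡ 1/6 = 1
q ⊃ p = 1/6 ⊃ 0 = 0
(q ≡ q) ≡ (q ⊃ p) = 1 ≡ 0 = 0
(q ⊃ p) ∨ ((q ≡ q) ≡ (q ⊃ p)) = 0 ∨ 0 = 0
q ⊃ q = 1/6 ⊃ 1/6 = 1
(q ⊃ q) ⊃ q = 1 ⊃ 1/6 = 1/6
((q ⊃ p) ∨ ((q ≡ q) ≡ (q ⊃ p))) ∨ ((q ⊃ q) ⊃ q) = 0 ∨ 1/6 = 1/6
No assignment yields a value below 1/6, so this is the minimum.

1/6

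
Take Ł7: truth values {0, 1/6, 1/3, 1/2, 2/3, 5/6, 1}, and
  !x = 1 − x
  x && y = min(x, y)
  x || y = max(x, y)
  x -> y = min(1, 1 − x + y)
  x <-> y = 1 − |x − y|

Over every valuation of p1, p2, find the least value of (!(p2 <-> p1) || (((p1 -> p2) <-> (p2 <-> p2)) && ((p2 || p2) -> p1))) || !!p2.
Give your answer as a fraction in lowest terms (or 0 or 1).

Take p1 = 0, p2 = 1/2:
p2 <-> p1 = 1/2 <-> 0 = 1/2
!(p2 <-> p1) = !1/2 = 1/2
p1 -> p2 = 0 -> 1/2 = 1
p2 <-> p2 = 1/2 <-> 1/2 = 1
(p1 -> p2) <-> (p2 <-> p2) = 1 <-> 1 = 1
p2 || p2 = 1/2 || 1/2 = 1/2
(p2 || p2) -> p1 = 1/2 -> 0 = 1/2
((p1 -> p2) <-> (p2 <-> p2)) && ((p2 || p2) -> p1) = 1 && 1/2 = 1/2
!(p2 <-> p1) || (((p1 -> p2) <-> (p2 <-> p2)) && ((p2 || p2) -> p1)) = 1/2 || 1/2 = 1/2
!p2 = !1/2 = 1/2
!!p2 = !1/2 = 1/2
(!(p2 <-> p1) || (((p1 -> p2) <-> (p2 <-> p2)) && ((p2 || p2) -> p1))) || !!p2 = 1/2 || 1/2 = 1/2
No assignment yields a value below 1/2, so this is the minimum.

1/2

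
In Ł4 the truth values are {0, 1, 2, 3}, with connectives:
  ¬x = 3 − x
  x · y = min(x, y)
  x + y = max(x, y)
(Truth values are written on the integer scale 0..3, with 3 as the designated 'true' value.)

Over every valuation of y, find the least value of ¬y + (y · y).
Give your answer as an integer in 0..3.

2

Take y = 1:
¬y = ¬1 = 2
y · y = 1 · 1 = 1
¬y + (y · y) = 2 + 1 = 2
No assignment yields a value below 2, so this is the minimum.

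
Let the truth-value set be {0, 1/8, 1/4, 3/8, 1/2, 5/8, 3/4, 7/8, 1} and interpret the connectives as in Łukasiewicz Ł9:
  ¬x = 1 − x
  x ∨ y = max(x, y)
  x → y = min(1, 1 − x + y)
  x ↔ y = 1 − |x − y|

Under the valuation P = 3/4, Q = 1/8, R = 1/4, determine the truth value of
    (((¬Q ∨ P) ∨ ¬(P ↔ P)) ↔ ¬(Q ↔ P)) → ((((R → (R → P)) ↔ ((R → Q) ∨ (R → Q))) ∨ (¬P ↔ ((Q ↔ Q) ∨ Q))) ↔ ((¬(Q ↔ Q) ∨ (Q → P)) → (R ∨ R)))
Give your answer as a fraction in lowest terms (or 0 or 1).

¬Q = ¬1/8 = 7/8
¬Q ∨ P = 7/8 ∨ 3/4 = 7/8
P ↔ P = 3/4 ↔ 3/4 = 1
¬(P ↔ P) = ¬1 = 0
(¬Q ∨ P) ∨ ¬(P ↔ P) = 7/8 ∨ 0 = 7/8
Q ↔ P = 1/8 ↔ 3/4 = 3/8
¬(Q ↔ P) = ¬3/8 = 5/8
((¬Q ∨ P) ∨ ¬(P ↔ P)) ↔ ¬(Q ↔ P) = 7/8 ↔ 5/8 = 3/4
R → P = 1/4 → 3/4 = 1
R → (R → P) = 1/4 → 1 = 1
R → Q = 1/4 → 1/8 = 7/8
R → Q = 1/4 → 1/8 = 7/8
(R → Q) ∨ (R → Q) = 7/8 ∨ 7/8 = 7/8
(R → (R → P)) ↔ ((R → Q) ∨ (R → Q)) = 1 ↔ 7/8 = 7/8
¬P = ¬3/4 = 1/4
Q ↔ Q = 1/8 ↔ 1/8 = 1
(Q ↔ Q) ∨ Q = 1 ∨ 1/8 = 1
¬P ↔ ((Q ↔ Q) ∨ Q) = 1/4 ↔ 1 = 1/4
((R → (R → P)) ↔ ((R → Q) ∨ (R → Q))) ∨ (¬P ↔ ((Q ↔ Q) ∨ Q)) = 7/8 ∨ 1/4 = 7/8
Q ↔ Q = 1/8 ↔ 1/8 = 1
¬(Q ↔ Q) = ¬1 = 0
Q → P = 1/8 → 3/4 = 1
¬(Q ↔ Q) ∨ (Q → P) = 0 ∨ 1 = 1
R ∨ R = 1/4 ∨ 1/4 = 1/4
(¬(Q ↔ Q) ∨ (Q → P)) → (R ∨ R) = 1 → 1/4 = 1/4
(((R → (R → P)) ↔ ((R → Q) ∨ (R → Q))) ∨ (¬P ↔ ((Q ↔ Q) ∨ Q))) ↔ ((¬(Q ↔ Q) ∨ (Q → P)) → (R ∨ R)) = 7/8 ↔ 1/4 = 3/8
(((¬Q ∨ P) ∨ ¬(P ↔ P)) ↔ ¬(Q ↔ P)) → ((((R → (R → P)) ↔ ((R → Q) ∨ (R → Q))) ∨ (¬P ↔ ((Q ↔ Q) ∨ Q))) ↔ ((¬(Q ↔ Q) ∨ (Q → P)) → (R ∨ R))) = 3/4 → 3/8 = 5/8

5/8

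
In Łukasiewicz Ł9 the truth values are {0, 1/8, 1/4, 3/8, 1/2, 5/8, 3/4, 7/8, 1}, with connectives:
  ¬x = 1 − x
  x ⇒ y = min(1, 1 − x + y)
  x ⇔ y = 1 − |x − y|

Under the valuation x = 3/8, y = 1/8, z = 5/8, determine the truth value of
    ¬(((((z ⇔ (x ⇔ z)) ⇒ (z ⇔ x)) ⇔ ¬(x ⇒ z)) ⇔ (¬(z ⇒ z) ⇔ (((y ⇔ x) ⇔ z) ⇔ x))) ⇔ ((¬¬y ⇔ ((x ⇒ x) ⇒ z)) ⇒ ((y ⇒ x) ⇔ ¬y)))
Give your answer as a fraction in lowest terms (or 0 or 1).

3/8

x ⇔ z = 3/8 ⇔ 5/8 = 3/4
z ⇔ (x ⇔ z) = 5/8 ⇔ 3/4 = 7/8
z ⇔ x = 5/8 ⇔ 3/8 = 3/4
(z ⇔ (x ⇔ z)) ⇒ (z ⇔ x) = 7/8 ⇒ 3/4 = 7/8
x ⇒ z = 3/8 ⇒ 5/8 = 1
¬(x ⇒ z) = ¬1 = 0
((z ⇔ (x ⇔ z)) ⇒ (z ⇔ x)) ⇔ ¬(x ⇒ z) = 7/8 ⇔ 0 = 1/8
z ⇒ z = 5/8 ⇒ 5/8 = 1
¬(z ⇒ z) = ¬1 = 0
y ⇔ x = 1/8 ⇔ 3/8 = 3/4
(y ⇔ x) ⇔ z = 3/4 ⇔ 5/8 = 7/8
((y ⇔ x) ⇔ z) ⇔ x = 7/8 ⇔ 3/8 = 1/2
¬(z ⇒ z) ⇔ (((y ⇔ x) ⇔ z) ⇔ x) = 0 ⇔ 1/2 = 1/2
(((z ⇔ (x ⇔ z)) ⇒ (z ⇔ x)) ⇔ ¬(x ⇒ z)) ⇔ (¬(z ⇒ z) ⇔ (((y ⇔ x) ⇔ z) ⇔ x)) = 1/8 ⇔ 1/2 = 5/8
¬y = ¬1/8 = 7/8
¬¬y = ¬7/8 = 1/8
x ⇒ x = 3/8 ⇒ 3/8 = 1
(x ⇒ x) ⇒ z = 1 ⇒ 5/8 = 5/8
¬¬y ⇔ ((x ⇒ x) ⇒ z) = 1/8 ⇔ 5/8 = 1/2
y ⇒ x = 1/8 ⇒ 3/8 = 1
¬y = ¬1/8 = 7/8
(y ⇒ x) ⇔ ¬y = 1 ⇔ 7/8 = 7/8
(¬¬y ⇔ ((x ⇒ x) ⇒ z)) ⇒ ((y ⇒ x) ⇔ ¬y) = 1/2 ⇒ 7/8 = 1
((((z ⇔ (x ⇔ z)) ⇒ (z ⇔ x)) ⇔ ¬(x ⇒ z)) ⇔ (¬(z ⇒ z) ⇔ (((y ⇔ x) ⇔ z) ⇔ x))) ⇔ ((¬¬y ⇔ ((x ⇒ x) ⇒ z)) ⇒ ((y ⇒ x) ⇔ ¬y)) = 5/8 ⇔ 1 = 5/8
¬(((((z ⇔ (x ⇔ z)) ⇒ (z ⇔ x)) ⇔ ¬(x ⇒ z)) ⇔ (¬(z ⇒ z) ⇔ (((y ⇔ x) ⇔ z) ⇔ x))) ⇔ ((¬¬y ⇔ ((x ⇒ x) ⇒ z)) ⇒ ((y ⇒ x) ⇔ ¬y))) = ¬5/8 = 3/8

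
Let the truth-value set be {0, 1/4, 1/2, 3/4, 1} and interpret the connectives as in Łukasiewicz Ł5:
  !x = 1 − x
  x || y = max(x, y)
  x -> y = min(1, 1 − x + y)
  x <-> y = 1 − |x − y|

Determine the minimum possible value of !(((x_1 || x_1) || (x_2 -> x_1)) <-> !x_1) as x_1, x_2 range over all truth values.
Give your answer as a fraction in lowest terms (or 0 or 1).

Take x_1 = 0, x_2 = 0:
x_1 || x_1 = 0 || 0 = 0
x_2 -> x_1 = 0 -> 0 = 1
(x_1 || x_1) || (x_2 -> x_1) = 0 || 1 = 1
!x_1 = !0 = 1
((x_1 || x_1) || (x_2 -> x_1)) <-> !x_1 = 1 <-> 1 = 1
!(((x_1 || x_1) || (x_2 -> x_1)) <-> !x_1) = !1 = 0
No assignment yields a value below 0, so this is the minimum.

0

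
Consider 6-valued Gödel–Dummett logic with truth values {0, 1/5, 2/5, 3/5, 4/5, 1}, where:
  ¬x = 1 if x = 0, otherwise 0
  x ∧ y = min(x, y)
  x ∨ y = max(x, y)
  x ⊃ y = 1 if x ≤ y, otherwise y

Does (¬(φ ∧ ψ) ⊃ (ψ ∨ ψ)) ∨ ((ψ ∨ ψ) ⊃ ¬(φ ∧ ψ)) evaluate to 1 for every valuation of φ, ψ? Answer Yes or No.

Yes

At φ = 3/5, ψ = 1, for instance:
φ ∧ ψ = 3/5 ∧ 1 = 3/5
¬(φ ∧ ψ) = ¬3/5 = 0
ψ ∨ ψ = 1 ∨ 1 = 1
¬(φ ∧ ψ) ⊃ (ψ ∨ ψ) = 0 ⊃ 1 = 1
(ψ ∨ ψ) ⊃ ¬(φ ∧ ψ) = 1 ⊃ 0 = 0
(¬(φ ∧ ψ) ⊃ (ψ ∨ ψ)) ∨ ((ψ ∨ ψ) ⊃ ¬(φ ∧ ψ)) = 1 ∨ 0 = 1
and checking the remaining 35 assignments likewise gives ≥ 1 in every case.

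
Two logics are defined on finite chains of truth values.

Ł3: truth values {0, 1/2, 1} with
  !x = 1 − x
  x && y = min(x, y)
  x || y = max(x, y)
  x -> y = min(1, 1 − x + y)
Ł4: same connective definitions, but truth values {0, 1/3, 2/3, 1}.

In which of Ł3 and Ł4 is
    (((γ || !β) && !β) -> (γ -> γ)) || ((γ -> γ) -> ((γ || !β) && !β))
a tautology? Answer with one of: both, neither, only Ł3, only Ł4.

In Ł3: every assignment gives 1 — tautology.
In Ł4: every assignment gives 1 — tautology.

both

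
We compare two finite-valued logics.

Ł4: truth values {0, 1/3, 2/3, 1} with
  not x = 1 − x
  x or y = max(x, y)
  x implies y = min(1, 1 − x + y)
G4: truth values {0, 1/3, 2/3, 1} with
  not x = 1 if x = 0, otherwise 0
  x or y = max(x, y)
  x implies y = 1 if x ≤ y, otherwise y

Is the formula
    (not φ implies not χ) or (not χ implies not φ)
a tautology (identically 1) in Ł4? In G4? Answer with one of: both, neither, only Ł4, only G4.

both

In Ł4: every assignment gives 1 — tautology.
In G4: every assignment gives 1 — tautology.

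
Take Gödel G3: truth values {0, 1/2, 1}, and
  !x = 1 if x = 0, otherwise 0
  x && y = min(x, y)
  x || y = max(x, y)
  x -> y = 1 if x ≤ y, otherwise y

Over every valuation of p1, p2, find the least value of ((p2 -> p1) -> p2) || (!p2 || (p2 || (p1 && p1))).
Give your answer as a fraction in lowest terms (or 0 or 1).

Take p1 = 1/2, p2 = 1/2:
p2 -> p1 = 1/2 -> 1/2 = 1
(p2 -> p1) -> p2 = 1 -> 1/2 = 1/2
!p2 = !1/2 = 0
p1 && p1 = 1/2 && 1/2 = 1/2
p2 || (p1 && p1) = 1/2 || 1/2 = 1/2
!p2 || (p2 || (p1 && p1)) = 0 || 1/2 = 1/2
((p2 -> p1) -> p2) || (!p2 || (p2 || (p1 && p1))) = 1/2 || 1/2 = 1/2
No assignment yields a value below 1/2, so this is the minimum.

1/2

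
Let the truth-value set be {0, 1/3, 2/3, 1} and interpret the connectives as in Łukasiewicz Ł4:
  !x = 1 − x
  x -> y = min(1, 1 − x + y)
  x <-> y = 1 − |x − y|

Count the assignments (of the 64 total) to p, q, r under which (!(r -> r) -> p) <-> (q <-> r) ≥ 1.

16

value 1: 16 assignments (counts)
value 2/3: 24 assignments
value 1/3: 16 assignments
value 0: 8 assignments
So 16 of the 64 assignments meet the threshold.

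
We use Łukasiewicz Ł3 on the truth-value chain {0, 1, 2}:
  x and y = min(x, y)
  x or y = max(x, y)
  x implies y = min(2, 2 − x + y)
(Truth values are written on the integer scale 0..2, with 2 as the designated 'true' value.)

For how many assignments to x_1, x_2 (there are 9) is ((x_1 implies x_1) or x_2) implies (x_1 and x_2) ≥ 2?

x_1 = 0, x_2 = 0 ↦ 0  <
x_1 = 0, x_2 = 1 ↦ 0  <
x_1 = 0, x_2 = 2 ↦ 0  <
x_1 = 1, x_2 = 0 ↦ 0  <
x_1 = 1, x_2 = 1 ↦ 1  <
x_1 = 1, x_2 = 2 ↦ 1  <
x_1 = 2, x_2 = 0 ↦ 0  <
x_1 = 2, x_2 = 1 ↦ 1  <
x_1 = 2, x_2 = 2 ↦ 2  ≥
So 1 of the 9 assignments meets the threshold.

1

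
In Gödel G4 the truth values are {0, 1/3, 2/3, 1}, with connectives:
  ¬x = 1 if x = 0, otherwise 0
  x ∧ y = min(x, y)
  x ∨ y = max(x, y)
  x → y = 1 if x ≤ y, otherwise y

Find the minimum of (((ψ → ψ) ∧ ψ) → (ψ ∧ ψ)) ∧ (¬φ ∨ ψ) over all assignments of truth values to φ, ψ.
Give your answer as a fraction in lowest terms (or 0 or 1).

Take φ = 1/3, ψ = 0:
ψ → ψ = 0 → 0 = 1
(ψ → ψ) ∧ ψ = 1 ∧ 0 = 0
ψ ∧ ψ = 0 ∧ 0 = 0
((ψ → ψ) ∧ ψ) → (ψ ∧ ψ) = 0 → 0 = 1
¬φ = ¬1/3 = 0
¬φ ∨ ψ = 0 ∨ 0 = 0
(((ψ → ψ) ∧ ψ) → (ψ ∧ ψ)) ∧ (¬φ ∨ ψ) = 1 ∧ 0 = 0
No assignment yields a value below 0, so this is the minimum.

0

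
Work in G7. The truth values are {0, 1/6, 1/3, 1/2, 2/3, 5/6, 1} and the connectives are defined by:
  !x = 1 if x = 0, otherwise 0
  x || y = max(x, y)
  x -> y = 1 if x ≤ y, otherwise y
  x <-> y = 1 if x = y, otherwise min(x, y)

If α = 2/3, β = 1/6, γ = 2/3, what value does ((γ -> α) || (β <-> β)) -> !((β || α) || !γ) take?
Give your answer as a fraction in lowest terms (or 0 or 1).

0

γ -> α = 2/3 -> 2/3 = 1
β <-> β = 1/6 <-> 1/6 = 1
(γ -> α) || (β <-> β) = 1 || 1 = 1
β || α = 1/6 || 2/3 = 2/3
!γ = !2/3 = 0
(β || α) || !γ = 2/3 || 0 = 2/3
!((β || α) || !γ) = !2/3 = 0
((γ -> α) || (β <-> β)) -> !((β || α) || !γ) = 1 -> 0 = 0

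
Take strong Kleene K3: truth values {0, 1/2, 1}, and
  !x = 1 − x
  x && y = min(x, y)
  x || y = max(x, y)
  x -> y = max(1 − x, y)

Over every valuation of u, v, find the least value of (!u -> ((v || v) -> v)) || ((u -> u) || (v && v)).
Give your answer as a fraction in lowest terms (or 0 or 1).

1/2

Take u = 1/2, v = 1/2:
!u = !1/2 = 1/2
v || v = 1/2 || 1/2 = 1/2
(v || v) -> v = 1/2 -> 1/2 = 1/2
!u -> ((v || v) -> v) = 1/2 -> 1/2 = 1/2
u -> u = 1/2 -> 1/2 = 1/2
v && v = 1/2 && 1/2 = 1/2
(u -> u) || (v && v) = 1/2 || 1/2 = 1/2
(!u -> ((v || v) -> v)) || ((u -> u) || (v && v)) = 1/2 || 1/2 = 1/2
No assignment yields a value below 1/2, so this is the minimum.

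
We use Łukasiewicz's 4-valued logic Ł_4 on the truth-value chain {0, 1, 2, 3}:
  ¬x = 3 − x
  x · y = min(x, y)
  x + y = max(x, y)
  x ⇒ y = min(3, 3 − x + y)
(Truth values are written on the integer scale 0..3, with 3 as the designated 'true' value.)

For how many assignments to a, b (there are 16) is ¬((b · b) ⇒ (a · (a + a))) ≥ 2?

a = 0, b = 0 ↦ 0  <
a = 0, b = 1 ↦ 1  <
a = 0, b = 2 ↦ 2  ≥
a = 0, b = 3 ↦ 3  ≥
a = 1, b = 0 ↦ 0  <
a = 1, b = 1 ↦ 0  <
a = 1, b = 2 ↦ 1  <
a = 1, b = 3 ↦ 2  ≥
a = 2, b = 0 ↦ 0  <
a = 2, b = 1 ↦ 0  <
a = 2, b = 2 ↦ 0  <
a = 2, b = 3 ↦ 1  <
a = 3, b = 0 ↦ 0  <
a = 3, b = 1 ↦ 0  <
a = 3, b = 2 ↦ 0  <
a = 3, b = 3 ↦ 0  <
So 3 of the 16 assignments meet the threshold.

3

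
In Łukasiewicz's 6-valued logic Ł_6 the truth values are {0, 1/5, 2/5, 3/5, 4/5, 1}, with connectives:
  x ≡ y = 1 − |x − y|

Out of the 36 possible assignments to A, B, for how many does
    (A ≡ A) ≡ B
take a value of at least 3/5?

18

value 1: 6 assignments (counts)
value 4/5: 6 assignments (counts)
value 3/5: 6 assignments (counts)
value 2/5: 6 assignments
value 1/5: 6 assignments
value 0: 6 assignments
So 18 of the 36 assignments meet the threshold.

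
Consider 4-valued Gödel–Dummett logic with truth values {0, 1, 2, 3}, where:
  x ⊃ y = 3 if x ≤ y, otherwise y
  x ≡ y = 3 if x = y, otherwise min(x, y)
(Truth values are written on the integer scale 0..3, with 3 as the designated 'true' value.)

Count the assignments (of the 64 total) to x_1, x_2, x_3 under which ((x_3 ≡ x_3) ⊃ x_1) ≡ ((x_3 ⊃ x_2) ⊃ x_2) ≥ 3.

16

value 3: 16 assignments (counts)
value 2: 13 assignments
value 1: 17 assignments
value 0: 18 assignments
So 16 of the 64 assignments meet the threshold.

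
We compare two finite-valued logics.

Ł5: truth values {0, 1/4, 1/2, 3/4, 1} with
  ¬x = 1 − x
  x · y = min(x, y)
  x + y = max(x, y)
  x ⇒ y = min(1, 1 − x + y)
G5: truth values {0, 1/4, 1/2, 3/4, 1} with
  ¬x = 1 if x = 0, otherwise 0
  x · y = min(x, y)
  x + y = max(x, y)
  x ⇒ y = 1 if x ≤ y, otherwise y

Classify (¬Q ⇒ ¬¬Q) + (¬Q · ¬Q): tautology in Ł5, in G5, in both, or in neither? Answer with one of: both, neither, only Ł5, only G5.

In Ł5: at Q = 1/4 the value is 3/4 — not a tautology.
In G5: every assignment gives 1 — tautology.

only G5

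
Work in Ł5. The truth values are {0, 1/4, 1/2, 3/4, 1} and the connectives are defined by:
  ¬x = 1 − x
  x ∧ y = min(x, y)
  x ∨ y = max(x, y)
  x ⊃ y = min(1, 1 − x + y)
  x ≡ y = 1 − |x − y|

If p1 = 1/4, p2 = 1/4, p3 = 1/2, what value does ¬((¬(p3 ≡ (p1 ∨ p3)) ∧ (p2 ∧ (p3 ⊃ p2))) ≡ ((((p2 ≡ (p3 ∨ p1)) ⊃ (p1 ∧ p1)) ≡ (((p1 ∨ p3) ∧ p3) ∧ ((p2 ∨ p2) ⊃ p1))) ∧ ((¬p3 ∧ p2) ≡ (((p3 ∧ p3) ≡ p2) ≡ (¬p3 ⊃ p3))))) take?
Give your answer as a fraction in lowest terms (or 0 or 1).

1/2

p1 ∨ p3 = 1/4 ∨ 1/2 = 1/2
p3 ≡ (p1 ∨ p3) = 1/2 ≡ 1/2 = 1
¬(p3 ≡ (p1 ∨ p3)) = ¬1 = 0
p3 ⊃ p2 = 1/2 ⊃ 1/4 = 3/4
p2 ∧ (p3 ⊃ p2) = 1/4 ∧ 3/4 = 1/4
¬(p3 ≡ (p1 ∨ p3)) ∧ (p2 ∧ (p3 ⊃ p2)) = 0 ∧ 1/4 = 0
p3 ∨ p1 = 1/2 ∨ 1/4 = 1/2
p2 ≡ (p3 ∨ p1) = 1/4 ≡ 1/2 = 3/4
p1 ∧ p1 = 1/4 ∧ 1/4 = 1/4
(p2 ≡ (p3 ∨ p1)) ⊃ (p1 ∧ p1) = 3/4 ⊃ 1/4 = 1/2
p1 ∨ p3 = 1/4 ∨ 1/2 = 1/2
(p1 ∨ p3) ∧ p3 = 1/2 ∧ 1/2 = 1/2
p2 ∨ p2 = 1/4 ∨ 1/4 = 1/4
(p2 ∨ p2) ⊃ p1 = 1/4 ⊃ 1/4 = 1
((p1 ∨ p3) ∧ p3) ∧ ((p2 ∨ p2) ⊃ p1) = 1/2 ∧ 1 = 1/2
((p2 ≡ (p3 ∨ p1)) ⊃ (p1 ∧ p1)) ≡ (((p1 ∨ p3) ∧ p3) ∧ ((p2 ∨ p2) ⊃ p1)) = 1/2 ≡ 1/2 = 1
¬p3 = ¬1/2 = 1/2
¬p3 ∧ p2 = 1/2 ∧ 1/4 = 1/4
p3 ∧ p3 = 1/2 ∧ 1/2 = 1/2
(p3 ∧ p3) ≡ p2 = 1/2 ≡ 1/4 = 3/4
¬p3 = ¬1/2 = 1/2
¬p3 ⊃ p3 = 1/2 ⊃ 1/2 = 1
((p3 ∧ p3) ≡ p2) ≡ (¬p3 ⊃ p3) = 3/4 ≡ 1 = 3/4
(¬p3 ∧ p2) ≡ (((p3 ∧ p3) ≡ p2) ≡ (¬p3 ⊃ p3)) = 1/4 ≡ 3/4 = 1/2
(((p2 ≡ (p3 ∨ p1)) ⊃ (p1 ∧ p1)) ≡ (((p1 ∨ p3) ∧ p3) ∧ ((p2 ∨ p2) ⊃ p1))) ∧ ((¬p3 ∧ p2) ≡ (((p3 ∧ p3) ≡ p2) ≡ (¬p3 ⊃ p3))) = 1 ∧ 1/2 = 1/2
(¬(p3 ≡ (p1 ∨ p3)) ∧ (p2 ∧ (p3 ⊃ p2))) ≡ ((((p2 ≡ (p3 ∨ p1)) ⊃ (p1 ∧ p1)) ≡ (((p1 ∨ p3) ∧ p3) ∧ ((p2 ∨ p2) ⊃ p1))) ∧ ((¬p3 ∧ p2) ≡ (((p3 ∧ p3) ≡ p2) ≡ (¬p3 ⊃ p3)))) = 0 ≡ 1/2 = 1/2
¬((¬(p3 ≡ (p1 ∨ p3)) ∧ (p2 ∧ (p3 ⊃ p2))) ≡ ((((p2 ≡ (p3 ∨ p1)) ⊃ (p1 ∧ p1)) ≡ (((p1 ∨ p3) ∧ p3) ∧ ((p2 ∨ p2) ⊃ p1))) ∧ ((¬p3 ∧ p2) ≡ (((p3 ∧ p3) ≡ p2) ≡ (¬p3 ⊃ p3))))) = ¬1/2 = 1/2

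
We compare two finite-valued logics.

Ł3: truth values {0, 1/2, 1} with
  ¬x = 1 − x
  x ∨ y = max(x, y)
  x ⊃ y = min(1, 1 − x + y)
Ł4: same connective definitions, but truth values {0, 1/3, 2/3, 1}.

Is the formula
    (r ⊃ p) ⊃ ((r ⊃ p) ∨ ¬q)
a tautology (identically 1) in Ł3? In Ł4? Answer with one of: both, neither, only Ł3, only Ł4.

In Ł3: every assignment gives 1 — tautology.
In Ł4: every assignment gives 1 — tautology.

both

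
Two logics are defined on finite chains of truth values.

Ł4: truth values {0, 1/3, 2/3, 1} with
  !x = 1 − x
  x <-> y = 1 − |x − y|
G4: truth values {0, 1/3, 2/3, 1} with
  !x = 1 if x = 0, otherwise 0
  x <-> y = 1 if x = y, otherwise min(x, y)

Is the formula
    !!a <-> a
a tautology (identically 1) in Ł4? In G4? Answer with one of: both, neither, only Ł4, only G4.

In Ł4: every assignment gives 1 — tautology.
In G4: at a = 1/3 the value is 1/3 — not a tautology.

only Ł4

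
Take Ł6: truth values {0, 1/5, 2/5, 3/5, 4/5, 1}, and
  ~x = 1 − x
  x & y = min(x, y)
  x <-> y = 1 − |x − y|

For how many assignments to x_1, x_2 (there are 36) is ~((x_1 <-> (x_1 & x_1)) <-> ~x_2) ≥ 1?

value 1: 6 assignments (counts)
value 4/5: 6 assignments
value 3/5: 6 assignments
value 2/5: 6 assignments
value 1/5: 6 assignments
value 0: 6 assignments
So 6 of the 36 assignments meet the threshold.

6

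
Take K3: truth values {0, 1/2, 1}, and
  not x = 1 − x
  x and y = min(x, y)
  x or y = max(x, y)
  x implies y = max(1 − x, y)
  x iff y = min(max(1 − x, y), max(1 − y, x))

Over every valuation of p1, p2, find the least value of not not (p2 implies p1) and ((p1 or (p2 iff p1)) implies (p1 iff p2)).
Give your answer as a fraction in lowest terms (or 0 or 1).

0

Take p1 = 0, p2 = 1:
p2 implies p1 = 1 implies 0 = 0
not (p2 implies p1) = not 0 = 1
not not (p2 implies p1) = not 1 = 0
p2 iff p1 = 1 iff 0 = 0
p1 or (p2 iff p1) = 0 or 0 = 0
p1 iff p2 = 0 iff 1 = 0
(p1 or (p2 iff p1)) implies (p1 iff p2) = 0 implies 0 = 1
not not (p2 implies p1) and ((p1 or (p2 iff p1)) implies (p1 iff p2)) = 0 and 1 = 0
No assignment yields a value below 0, so this is the minimum.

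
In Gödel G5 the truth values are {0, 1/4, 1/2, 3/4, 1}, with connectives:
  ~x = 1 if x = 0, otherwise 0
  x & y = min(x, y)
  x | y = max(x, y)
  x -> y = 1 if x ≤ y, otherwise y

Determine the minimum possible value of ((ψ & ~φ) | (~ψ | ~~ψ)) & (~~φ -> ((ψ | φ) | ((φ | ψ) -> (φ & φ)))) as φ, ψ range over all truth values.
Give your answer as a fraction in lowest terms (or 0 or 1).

1/2

Take φ = 1/4, ψ = 1/2:
~φ = ~1/4 = 0
ψ & ~φ = 1/2 & 0 = 0
~ψ = ~1/2 = 0
~ψ = ~1/2 = 0
~~ψ = ~0 = 1
~ψ | ~~ψ = 0 | 1 = 1
(ψ & ~φ) | (~ψ | ~~ψ) = 0 | 1 = 1
~φ = ~1/4 = 0
~~φ = ~0 = 1
ψ | φ = 1/2 | 1/4 = 1/2
φ | ψ = 1/4 | 1/2 = 1/2
φ & φ = 1/4 & 1/4 = 1/4
(φ | ψ) -> (φ & φ) = 1/2 -> 1/4 = 1/4
(ψ | φ) | ((φ | ψ) -> (φ & φ)) = 1/2 | 1/4 = 1/2
~~φ -> ((ψ | φ) | ((φ | ψ) -> (φ & φ))) = 1 -> 1/2 = 1/2
((ψ & ~φ) | (~ψ | ~~ψ)) & (~~φ -> ((ψ | φ) | ((φ | ψ) -> (φ & φ)))) = 1 & 1/2 = 1/2
No assignment yields a value below 1/2, so this is the minimum.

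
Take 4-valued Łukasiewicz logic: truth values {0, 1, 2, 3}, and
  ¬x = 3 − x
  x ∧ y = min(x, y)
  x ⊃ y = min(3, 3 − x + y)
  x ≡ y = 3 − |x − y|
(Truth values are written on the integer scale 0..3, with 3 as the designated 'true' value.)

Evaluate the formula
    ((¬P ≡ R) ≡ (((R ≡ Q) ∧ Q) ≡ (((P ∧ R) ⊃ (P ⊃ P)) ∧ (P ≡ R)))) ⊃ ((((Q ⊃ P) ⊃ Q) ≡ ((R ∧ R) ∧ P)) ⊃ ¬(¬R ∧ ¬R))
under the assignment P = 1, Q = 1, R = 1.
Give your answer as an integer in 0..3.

2

¬P = ¬1 = 2
¬P ≡ R = 2 ≡ 1 = 2
R ≡ Q = 1 ≡ 1 = 3
(R ≡ Q) ∧ Q = 3 ∧ 1 = 1
P ∧ R = 1 ∧ 1 = 1
P ⊃ P = 1 ⊃ 1 = 3
(P ∧ R) ⊃ (P ⊃ P) = 1 ⊃ 3 = 3
P ≡ R = 1 ≡ 1 = 3
((P ∧ R) ⊃ (P ⊃ P)) ∧ (P ≡ R) = 3 ∧ 3 = 3
((R ≡ Q) ∧ Q) ≡ (((P ∧ R) ⊃ (P ⊃ P)) ∧ (P ≡ R)) = 1 ≡ 3 = 1
(¬P ≡ R) ≡ (((R ≡ Q) ∧ Q) ≡ (((P ∧ R) ⊃ (P ⊃ P)) ∧ (P ≡ R))) = 2 ≡ 1 = 2
Q ⊃ P = 1 ⊃ 1 = 3
(Q ⊃ P) ⊃ Q = 3 ⊃ 1 = 1
R ∧ R = 1 ∧ 1 = 1
(R ∧ R) ∧ P = 1 ∧ 1 = 1
((Q ⊃ P) ⊃ Q) ≡ ((R ∧ R) ∧ P) = 1 ≡ 1 = 3
¬R = ¬1 = 2
¬R = ¬1 = 2
¬R ∧ ¬R = 2 ∧ 2 = 2
¬(¬R ∧ ¬R) = ¬2 = 1
(((Q ⊃ P) ⊃ Q) ≡ ((R ∧ R) ∧ P)) ⊃ ¬(¬R ∧ ¬R) = 3 ⊃ 1 = 1
((¬P ≡ R) ≡ (((R ≡ Q) ∧ Q) ≡ (((P ∧ R) ⊃ (P ⊃ P)) ∧ (P ≡ R)))) ⊃ ((((Q ⊃ P) ⊃ Q) ≡ ((R ∧ R) ∧ P)) ⊃ ¬(¬R ∧ ¬R)) = 2 ⊃ 1 = 2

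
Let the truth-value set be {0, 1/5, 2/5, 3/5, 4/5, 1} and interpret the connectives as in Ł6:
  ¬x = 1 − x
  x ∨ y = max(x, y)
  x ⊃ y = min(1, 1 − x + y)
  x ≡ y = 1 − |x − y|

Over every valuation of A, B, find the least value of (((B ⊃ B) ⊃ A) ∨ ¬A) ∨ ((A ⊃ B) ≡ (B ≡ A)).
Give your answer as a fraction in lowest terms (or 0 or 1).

3/5

Take A = 2/5, B = 4/5:
B ⊃ B = 4/5 ⊃ 4/5 = 1
(B ⊃ B) ⊃ A = 1 ⊃ 2/5 = 2/5
¬A = ¬2/5 = 3/5
((B ⊃ B) ⊃ A) ∨ ¬A = 2/5 ∨ 3/5 = 3/5
A ⊃ B = 2/5 ⊃ 4/5 = 1
B ≡ A = 4/5 ≡ 2/5 = 3/5
(A ⊃ B) ≡ (B ≡ A) = 1 ≡ 3/5 = 3/5
(((B ⊃ B) ⊃ A) ∨ ¬A) ∨ ((A ⊃ B) ≡ (B ≡ A)) = 3/5 ∨ 3/5 = 3/5
No assignment yields a value below 3/5, so this is the minimum.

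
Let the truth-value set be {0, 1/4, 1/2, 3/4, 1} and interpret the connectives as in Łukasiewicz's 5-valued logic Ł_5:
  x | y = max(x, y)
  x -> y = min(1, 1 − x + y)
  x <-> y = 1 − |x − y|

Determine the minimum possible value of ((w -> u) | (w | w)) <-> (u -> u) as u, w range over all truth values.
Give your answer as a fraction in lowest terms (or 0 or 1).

1/2

Take u = 0, w = 1/2:
w -> u = 1/2 -> 0 = 1/2
w | w = 1/2 | 1/2 = 1/2
(w -> u) | (w | w) = 1/2 | 1/2 = 1/2
u -> u = 0 -> 0 = 1
((w -> u) | (w | w)) <-> (u -> u) = 1/2 <-> 1 = 1/2
No assignment yields a value below 1/2, so this is the minimum.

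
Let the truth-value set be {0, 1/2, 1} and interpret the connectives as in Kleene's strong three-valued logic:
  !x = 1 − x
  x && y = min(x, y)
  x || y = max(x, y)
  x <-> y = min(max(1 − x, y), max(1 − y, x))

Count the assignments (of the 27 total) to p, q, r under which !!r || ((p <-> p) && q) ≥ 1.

13

value 1: 13 assignments (counts)
value 1/2: 11 assignments
value 0: 3 assignments
So 13 of the 27 assignments meet the threshold.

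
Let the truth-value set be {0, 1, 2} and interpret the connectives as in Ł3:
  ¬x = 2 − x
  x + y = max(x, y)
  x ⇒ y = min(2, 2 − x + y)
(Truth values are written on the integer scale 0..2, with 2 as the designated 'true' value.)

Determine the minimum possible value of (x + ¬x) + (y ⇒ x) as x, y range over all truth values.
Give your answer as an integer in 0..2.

1

Take x = 1, y = 2:
¬x = ¬1 = 1
x + ¬x = 1 + 1 = 1
y ⇒ x = 2 ⇒ 1 = 1
(x + ¬x) + (y ⇒ x) = 1 + 1 = 1
No assignment yields a value below 1, so this is the minimum.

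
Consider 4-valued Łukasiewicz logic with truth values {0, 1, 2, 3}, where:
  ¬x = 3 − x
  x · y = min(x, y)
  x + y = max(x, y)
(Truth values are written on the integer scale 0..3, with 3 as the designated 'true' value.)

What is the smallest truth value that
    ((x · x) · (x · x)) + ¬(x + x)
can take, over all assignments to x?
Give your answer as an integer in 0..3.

Take x = 1:
x · x = 1 · 1 = 1
x · x = 1 · 1 = 1
(x · x) · (x · x) = 1 · 1 = 1
x + x = 1 + 1 = 1
¬(x + x) = ¬1 = 2
((x · x) · (x · x)) + ¬(x + x) = 1 + 2 = 2
No assignment yields a value below 2, so this is the minimum.

2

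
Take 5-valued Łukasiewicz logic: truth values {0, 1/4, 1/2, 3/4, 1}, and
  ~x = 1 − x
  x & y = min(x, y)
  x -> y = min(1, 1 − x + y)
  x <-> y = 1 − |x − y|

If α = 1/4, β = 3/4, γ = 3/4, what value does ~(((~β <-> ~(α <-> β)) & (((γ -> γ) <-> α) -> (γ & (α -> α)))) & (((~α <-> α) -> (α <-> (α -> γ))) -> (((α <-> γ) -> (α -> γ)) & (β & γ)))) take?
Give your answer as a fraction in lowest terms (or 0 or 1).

~β = ~3/4 = 1/4
α <-> β = 1/4 <-> 3/4 = 1/2
~(α <-> β) = ~1/2 = 1/2
~β <-> ~(α <-> β) = 1/4 <-> 1/2 = 3/4
γ -> γ = 3/4 -> 3/4 = 1
(γ -> γ) <-> α = 1 <-> 1/4 = 1/4
α -> α = 1/4 -> 1/4 = 1
γ & (α -> α) = 3/4 & 1 = 3/4
((γ -> γ) <-> α) -> (γ & (α -> α)) = 1/4 -> 3/4 = 1
(~β <-> ~(α <-> β)) & (((γ -> γ) <-> α) -> (γ & (α -> α))) = 3/4 & 1 = 3/4
~α = ~1/4 = 3/4
~α <-> α = 3/4 <-> 1/4 = 1/2
α -> γ = 1/4 -> 3/4 = 1
α <-> (α -> γ) = 1/4 <-> 1 = 1/4
(~α <-> α) -> (α <-> (α -> γ)) = 1/2 -> 1/4 = 3/4
α <-> γ = 1/4 <-> 3/4 = 1/2
α -> γ = 1/4 -> 3/4 = 1
(α <-> γ) -> (α -> γ) = 1/2 -> 1 = 1
β & γ = 3/4 & 3/4 = 3/4
((α <-> γ) -> (α -> γ)) & (β & γ) = 1 & 3/4 = 3/4
((~α <-> α) -> (α <-> (α -> γ))) -> (((α <-> γ) -> (α -> γ)) & (β & γ)) = 3/4 -> 3/4 = 1
((~β <-> ~(α <-> β)) & (((γ -> γ) <-> α) -> (γ & (α -> α)))) & (((~α <-> α) -> (α <-> (α -> γ))) -> (((α <-> γ) -> (α -> γ)) & (β & γ))) = 3/4 & 1 = 3/4
~(((~β <-> ~(α <-> β)) & (((γ -> γ) <-> α) -> (γ & (α -> α)))) & (((~α <-> α) -> (α <-> (α -> γ))) -> (((α <-> γ) -> (α -> γ)) & (β & γ)))) = ~3/4 = 1/4

1/4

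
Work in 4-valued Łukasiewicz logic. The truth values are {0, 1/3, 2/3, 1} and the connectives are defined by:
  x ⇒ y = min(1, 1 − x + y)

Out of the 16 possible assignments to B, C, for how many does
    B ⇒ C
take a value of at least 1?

10

B = 0, C = 0 ↦ 1  ≥
B = 0, C = 1/3 ↦ 1  ≥
B = 0, C = 2/3 ↦ 1  ≥
B = 0, C = 1 ↦ 1  ≥
B = 1/3, C = 0 ↦ 2/3  <
B = 1/3, C = 1/3 ↦ 1  ≥
B = 1/3, C = 2/3 ↦ 1  ≥
B = 1/3, C = 1 ↦ 1  ≥
B = 2/3, C = 0 ↦ 1/3  <
B = 2/3, C = 1/3 ↦ 2/3  <
B = 2/3, C = 2/3 ↦ 1  ≥
B = 2/3, C = 1 ↦ 1  ≥
B = 1, C = 0 ↦ 0  <
B = 1, C = 1/3 ↦ 1/3  <
B = 1, C = 2/3 ↦ 2/3  <
B = 1, C = 1 ↦ 1  ≥
So 10 of the 16 assignments meet the threshold.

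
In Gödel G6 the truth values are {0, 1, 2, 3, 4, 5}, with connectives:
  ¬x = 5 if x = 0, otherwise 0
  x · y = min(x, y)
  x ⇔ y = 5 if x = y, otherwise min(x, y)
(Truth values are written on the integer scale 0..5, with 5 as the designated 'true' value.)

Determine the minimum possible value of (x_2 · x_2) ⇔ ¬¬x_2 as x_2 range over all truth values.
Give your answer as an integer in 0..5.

Take x_2 = 1:
x_2 · x_2 = 1 · 1 = 1
¬x_2 = ¬1 = 0
¬¬x_2 = ¬0 = 5
(x_2 · x_2) ⇔ ¬¬x_2 = 1 ⇔ 5 = 1
No assignment yields a value below 1, so this is the minimum.

1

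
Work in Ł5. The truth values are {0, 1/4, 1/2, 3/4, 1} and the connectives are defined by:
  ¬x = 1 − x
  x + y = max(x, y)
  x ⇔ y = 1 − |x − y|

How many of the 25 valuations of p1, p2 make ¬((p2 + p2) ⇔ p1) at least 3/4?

value 1: 2 assignments (counts)
value 3/4: 4 assignments (counts)
value 1/2: 6 assignments
value 1/4: 8 assignments
value 0: 5 assignments
So 6 of the 25 assignments meet the threshold.

6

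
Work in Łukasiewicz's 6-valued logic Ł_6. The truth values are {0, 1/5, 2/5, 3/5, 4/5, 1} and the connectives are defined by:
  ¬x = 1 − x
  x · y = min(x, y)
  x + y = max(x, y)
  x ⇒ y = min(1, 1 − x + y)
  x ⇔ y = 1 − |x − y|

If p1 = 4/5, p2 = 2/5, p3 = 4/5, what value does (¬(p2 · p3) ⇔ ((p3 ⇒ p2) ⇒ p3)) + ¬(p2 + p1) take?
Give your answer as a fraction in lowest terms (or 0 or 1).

p2 · p3 = 2/5 · 4/5 = 2/5
¬(p2 · p3) = ¬2/5 = 3/5
p3 ⇒ p2 = 4/5 ⇒ 2/5 = 3/5
(p3 ⇒ p2) ⇒ p3 = 3/5 ⇒ 4/5 = 1
¬(p2 · p3) ⇔ ((p3 ⇒ p2) ⇒ p3) = 3/5 ⇔ 1 = 3/5
p2 + p1 = 2/5 + 4/5 = 4/5
¬(p2 + p1) = ¬4/5 = 1/5
(¬(p2 · p3) ⇔ ((p3 ⇒ p2) ⇒ p3)) + ¬(p2 + p1) = 3/5 + 1/5 = 3/5

3/5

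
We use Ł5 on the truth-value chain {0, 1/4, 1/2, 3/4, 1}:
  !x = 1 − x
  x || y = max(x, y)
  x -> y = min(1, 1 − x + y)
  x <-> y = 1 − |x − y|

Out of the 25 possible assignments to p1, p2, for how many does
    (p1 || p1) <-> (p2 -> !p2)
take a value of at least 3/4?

11

value 1: 5 assignments (counts)
value 3/4: 6 assignments (counts)
value 1/2: 6 assignments
value 1/4: 4 assignments
value 0: 4 assignments
So 11 of the 25 assignments meet the threshold.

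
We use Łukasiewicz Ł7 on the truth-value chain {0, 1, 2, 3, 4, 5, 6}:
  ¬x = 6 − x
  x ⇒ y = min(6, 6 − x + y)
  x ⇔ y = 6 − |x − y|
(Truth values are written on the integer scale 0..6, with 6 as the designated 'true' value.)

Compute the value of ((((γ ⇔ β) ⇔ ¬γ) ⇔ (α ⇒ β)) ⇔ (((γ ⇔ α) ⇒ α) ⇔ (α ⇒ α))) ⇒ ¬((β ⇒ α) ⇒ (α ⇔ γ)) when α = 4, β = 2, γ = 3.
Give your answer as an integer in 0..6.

2

γ ⇔ β = 3 ⇔ 2 = 5
¬γ = ¬3 = 3
(γ ⇔ β) ⇔ ¬γ = 5 ⇔ 3 = 4
α ⇒ β = 4 ⇒ 2 = 4
((γ ⇔ β) ⇔ ¬γ) ⇔ (α ⇒ β) = 4 ⇔ 4 = 6
γ ⇔ α = 3 ⇔ 4 = 5
(γ ⇔ α) ⇒ α = 5 ⇒ 4 = 5
α ⇒ α = 4 ⇒ 4 = 6
((γ ⇔ α) ⇒ α) ⇔ (α ⇒ α) = 5 ⇔ 6 = 5
(((γ ⇔ β) ⇔ ¬γ) ⇔ (α ⇒ β)) ⇔ (((γ ⇔ α) ⇒ α) ⇔ (α ⇒ α)) = 6 ⇔ 5 = 5
β ⇒ α = 2 ⇒ 4 = 6
α ⇔ γ = 4 ⇔ 3 = 5
(β ⇒ α) ⇒ (α ⇔ γ) = 6 ⇒ 5 = 5
¬((β ⇒ α) ⇒ (α ⇔ γ)) = ¬5 = 1
((((γ ⇔ β) ⇔ ¬γ) ⇔ (α ⇒ β)) ⇔ (((γ ⇔ α) ⇒ α) ⇔ (α ⇒ α))) ⇒ ¬((β ⇒ α) ⇒ (α ⇔ γ)) = 5 ⇒ 1 = 2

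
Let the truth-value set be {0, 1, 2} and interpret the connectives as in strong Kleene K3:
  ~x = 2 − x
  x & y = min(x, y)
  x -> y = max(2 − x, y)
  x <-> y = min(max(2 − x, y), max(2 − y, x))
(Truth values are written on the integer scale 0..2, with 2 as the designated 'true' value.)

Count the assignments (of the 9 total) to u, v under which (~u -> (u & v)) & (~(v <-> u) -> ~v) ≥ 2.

u = 0, v = 0 ↦ 0  <
u = 0, v = 1 ↦ 0  <
u = 0, v = 2 ↦ 0  <
u = 1, v = 0 ↦ 1  <
u = 1, v = 1 ↦ 1  <
u = 1, v = 2 ↦ 1  <
u = 2, v = 0 ↦ 2  ≥
u = 2, v = 1 ↦ 1  <
u = 2, v = 2 ↦ 2  ≥
So 2 of the 9 assignments meet the threshold.

2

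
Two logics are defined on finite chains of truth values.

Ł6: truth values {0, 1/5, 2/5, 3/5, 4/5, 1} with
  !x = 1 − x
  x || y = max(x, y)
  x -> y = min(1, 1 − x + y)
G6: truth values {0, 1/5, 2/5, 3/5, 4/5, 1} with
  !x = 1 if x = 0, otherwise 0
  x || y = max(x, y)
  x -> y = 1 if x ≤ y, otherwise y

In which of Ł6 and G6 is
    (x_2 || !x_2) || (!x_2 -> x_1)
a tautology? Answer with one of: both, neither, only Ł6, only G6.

In Ł6: at x_1 = 0, x_2 = 1/5 the value is 4/5 — not a tautology.
In G6: every assignment gives 1 — tautology.

only G6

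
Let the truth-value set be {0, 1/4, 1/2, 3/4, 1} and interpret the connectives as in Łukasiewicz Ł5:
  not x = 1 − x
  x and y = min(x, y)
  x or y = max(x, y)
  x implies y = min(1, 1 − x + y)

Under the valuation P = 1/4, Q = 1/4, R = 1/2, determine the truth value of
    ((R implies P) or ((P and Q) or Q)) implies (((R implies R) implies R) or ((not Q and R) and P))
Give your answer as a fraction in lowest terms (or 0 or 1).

R implies P = 1/2 implies 1/4 = 3/4
P and Q = 1/4 and 1/4 = 1/4
(P and Q) or Q = 1/4 or 1/4 = 1/4
(R implies P) or ((P and Q) or Q) = 3/4 or 1/4 = 3/4
R implies R = 1/2 implies 1/2 = 1
(R implies R) implies R = 1 implies 1/2 = 1/2
not Q = not 1/4 = 3/4
not Q and R = 3/4 and 1/2 = 1/2
(not Q and R) and P = 1/2 and 1/4 = 1/4
((R implies R) implies R) or ((not Q and R) and P) = 1/2 or 1/4 = 1/2
((R implies P) or ((P and Q) or Q)) implies (((R implies R) implies R) or ((not Q and R) and P)) = 3/4 implies 1/2 = 3/4

3/4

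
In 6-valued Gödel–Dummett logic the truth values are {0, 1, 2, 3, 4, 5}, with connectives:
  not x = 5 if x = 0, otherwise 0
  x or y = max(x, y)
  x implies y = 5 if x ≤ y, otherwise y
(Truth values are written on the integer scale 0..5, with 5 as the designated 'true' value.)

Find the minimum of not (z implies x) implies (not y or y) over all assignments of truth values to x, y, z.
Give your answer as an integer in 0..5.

1

Take x = 0, y = 1, z = 1:
z implies x = 1 implies 0 = 0
not (z implies x) = not 0 = 5
not y = not 1 = 0
not y or y = 0 or 1 = 1
not (z implies x) implies (not y or y) = 5 implies 1 = 1
No assignment yields a value below 1, so this is the minimum.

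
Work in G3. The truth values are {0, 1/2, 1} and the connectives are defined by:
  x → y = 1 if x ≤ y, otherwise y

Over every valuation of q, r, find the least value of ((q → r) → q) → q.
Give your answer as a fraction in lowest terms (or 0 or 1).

Take q = 1/2, r = 0:
q → r = 1/2 → 0 = 0
(q → r) → q = 0 → 1/2 = 1
((q → r) → q) → q = 1 → 1/2 = 1/2
No assignment yields a value below 1/2, so this is the minimum.

1/2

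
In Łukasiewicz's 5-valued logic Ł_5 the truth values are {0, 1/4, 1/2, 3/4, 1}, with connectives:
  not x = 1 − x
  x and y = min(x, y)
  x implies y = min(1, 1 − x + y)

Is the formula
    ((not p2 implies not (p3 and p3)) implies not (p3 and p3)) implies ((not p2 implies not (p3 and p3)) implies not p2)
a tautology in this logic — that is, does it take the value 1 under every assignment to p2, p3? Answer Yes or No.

Counterexample: take p2 = 1/4, p3 = 0.
not p2 = not 1/4 = 3/4
p3 and p3 = 0 and 0 = 0
not (p3 and p3) = not 0 = 1
not p2 implies not (p3 and p3) = 3/4 implies 1 = 1
p3 and p3 = 0 and 0 = 0
not (p3 and p3) = not 0 = 1
(not p2 implies not (p3 and p3)) implies not (p3 and p3) = 1 implies 1 = 1
not p2 = not 1/4 = 3/4
p3 and p3 = 0 and 0 = 0
not (p3 and p3) = not 0 = 1
not p2 implies not (p3 and p3) = 3/4 implies 1 = 1
not p2 = not 1/4 = 3/4
(not p2 implies not (p3 and p3)) implies not p2 = 1 implies 3/4 = 3/4
((not p2 implies not (p3 and p3)) implies not (p3 and p3)) implies ((not p2 implies not (p3 and p3)) implies not p2) = 1 implies 3/4 = 3/4
This gives 3/4 ≠ 1.

No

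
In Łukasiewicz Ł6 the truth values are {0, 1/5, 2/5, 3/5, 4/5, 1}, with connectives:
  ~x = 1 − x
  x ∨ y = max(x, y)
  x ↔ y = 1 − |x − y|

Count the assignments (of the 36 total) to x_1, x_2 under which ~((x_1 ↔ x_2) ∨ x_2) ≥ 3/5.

value 1: 1 assignment (counts)
value 4/5: 2 assignments (counts)
value 3/5: 3 assignments (counts)
value 2/5: 7 assignments
value 1/5: 12 assignments
value 0: 11 assignments
So 6 of the 36 assignments meet the threshold.

6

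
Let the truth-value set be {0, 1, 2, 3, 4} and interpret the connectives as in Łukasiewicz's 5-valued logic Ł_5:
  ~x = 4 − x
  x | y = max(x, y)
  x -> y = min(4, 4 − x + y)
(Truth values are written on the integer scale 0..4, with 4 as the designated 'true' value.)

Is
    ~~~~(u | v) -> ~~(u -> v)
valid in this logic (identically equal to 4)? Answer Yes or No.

Counterexample: take u = 3, v = 0.
u | v = 3 | 0 = 3
~(u | v) = ~3 = 1
~~(u | v) = ~1 = 3
~~~(u | v) = ~3 = 1
~~~~(u | v) = ~1 = 3
u -> v = 3 -> 0 = 1
~(u -> v) = ~1 = 3
~~(u -> v) = ~3 = 1
~~~~(u | v) -> ~~(u -> v) = 3 -> 1 = 2
This gives 2 ≠ 4.

No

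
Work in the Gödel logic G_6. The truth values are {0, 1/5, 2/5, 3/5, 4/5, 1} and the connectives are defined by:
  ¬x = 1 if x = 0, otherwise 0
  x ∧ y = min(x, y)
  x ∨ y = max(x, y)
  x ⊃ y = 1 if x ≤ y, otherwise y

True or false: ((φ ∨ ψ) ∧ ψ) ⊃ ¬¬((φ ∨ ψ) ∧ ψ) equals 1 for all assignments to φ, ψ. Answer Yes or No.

At φ = 1/5, ψ = 3/5, for instance:
φ ∨ ψ = 1/5 ∨ 3/5 = 3/5
(φ ∨ ψ) ∧ ψ = 3/5 ∧ 3/5 = 3/5
¬((φ ∨ ψ) ∧ ψ) = ¬3/5 = 0
¬¬((φ ∨ ψ) ∧ ψ) = ¬0 = 1
((φ ∨ ψ) ∧ ψ) ⊃ ¬¬((φ ∨ ψ) ∧ ψ) = 3/5 ⊃ 1 = 1
and checking the remaining 35 assignments likewise gives ≥ 1 in every case.

Yes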